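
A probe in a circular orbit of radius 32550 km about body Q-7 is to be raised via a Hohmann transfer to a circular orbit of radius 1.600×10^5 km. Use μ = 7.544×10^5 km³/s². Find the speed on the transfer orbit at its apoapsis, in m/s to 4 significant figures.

v = 1263 m/s

The Hohmann ellipse has a_t = (r₁ + r₂)/2 = 96275 km.
At apoapsis, r = 1.600×10^5 km.
From the vis-viva equation, v = √[μ(2/r − 1/a_t)] = 1.263 km/s.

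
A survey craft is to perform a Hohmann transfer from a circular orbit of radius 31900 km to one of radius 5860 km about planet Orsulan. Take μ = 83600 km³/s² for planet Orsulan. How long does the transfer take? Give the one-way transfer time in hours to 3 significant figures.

t = 7.83 hours

Semi-major axis of the transfer orbit: a_t = (31900 + 5860)/2 = 18880 km.
Transfer time t = π√(a_t³/μ) = π√((18880)³ / 83600) = 28190 s.
Converting: 28190 s ÷ 3600 s/hour = 7.83 hours.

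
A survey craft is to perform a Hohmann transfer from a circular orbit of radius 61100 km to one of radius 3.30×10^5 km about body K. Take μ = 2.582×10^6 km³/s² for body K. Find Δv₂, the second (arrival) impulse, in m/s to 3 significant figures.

Δv₂ = 1230 m/s

Transfer-ellipse semi-major axis a_t = (r₁ + r₂)/2 = (61100 + 3.300×10^5)/2 = 1.9555×10^5 km.
On the circular orbit at r = 3.300×10^5 km, v_c = √(μ/r) = 2.7972 km/s.
Transfer-orbit speed at the same r (vis-viva, a = a_t): v_t = √[μ(2/r − 1/a_t)] = 1.5636 km/s.
Δv₂ = |v_t − v_c| = |1.5636 − 2.7972| = 1.234 km/s.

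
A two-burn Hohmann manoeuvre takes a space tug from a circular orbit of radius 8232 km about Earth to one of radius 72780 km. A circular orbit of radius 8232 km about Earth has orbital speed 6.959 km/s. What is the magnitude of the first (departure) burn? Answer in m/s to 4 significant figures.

From the circular-orbit relation v² = μ/r at r = 8232 km: μ = v²r = (6.959)² × 8232 = 3.98657×10^5 km³/s².
Transfer-ellipse semi-major axis a_t = (r₁ + r₂)/2 = (8232 + 72780)/2 = 40506 km.
On the circular orbit at r = 8232 km, v_c = √(μ/r) = 6.959 km/s.
Vis-viva on the transfer ellipse at r = 8232 km gives v_t = √[μ(2/r − 1/a_t)] = 9.328 km/s.
Δv₁ = |v_t − v_c| = |9.328 − 6.959| = 2.369 km/s.

Δv₁ = 2369 m/s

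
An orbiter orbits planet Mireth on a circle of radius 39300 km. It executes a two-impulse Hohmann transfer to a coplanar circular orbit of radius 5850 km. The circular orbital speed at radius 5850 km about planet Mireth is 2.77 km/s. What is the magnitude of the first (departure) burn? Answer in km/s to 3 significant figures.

Δv₁ = 0.525 km/s

From the circular-orbit relation v² = μ/r at r = 5850 km: μ = v²r = (2.77)² × 5850 = 44886.5 km³/s².
Transfer-ellipse semi-major axis a_t = (r₁ + r₂)/2 = (39300 + 5850)/2 = 22575 km.
Circular speed at r = 39300 km: v_c = √(μ/r) = 1.0687 km/s.
Vis-viva on the transfer ellipse at r = 39300 km gives v_t = √[μ(2/r − 1/a_t)] = 0.54403 km/s.
Δv₁ = |v_t − v_c| = |0.54403 − 1.0687| = 0.5247 km/s.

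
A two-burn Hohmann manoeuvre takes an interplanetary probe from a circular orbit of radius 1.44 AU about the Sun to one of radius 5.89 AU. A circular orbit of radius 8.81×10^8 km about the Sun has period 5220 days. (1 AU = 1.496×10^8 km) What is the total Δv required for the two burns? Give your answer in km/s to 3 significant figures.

Δv = 11.2 km/s

From Kepler's third law T² = 4π²r³/μ at r = 8.81×10^8 km, T = 5220 days = 5220 × 86400 s = 4.51008×10^8 s: μ = 4π²r³/T² = 1.32715×10^11 km³/s².
In km: r₁ = 1.44 × 1.496×10^8 = 2.15424×10^8 km; r₂ = 5.89 × 1.496×10^8 = 8.81144×10^8 km.
Transfer-ellipse semi-major axis a_t = (r₁ + r₂)/2 = (2.15424×10^8 + 8.81144×10^8)/2 = 5.48284×10^8 km.
At r₁ the circular-orbit speed is v₁ = √(μ/r₁) = 24.8206 km/s.
On the transfer ellipse at r₁, v² = μ(2/r − 1/a) gives v_p = √[μ(2/r₁ − 1/a_t)] = 31.4654 km/s.
First burn Δv₁ = |v_p − v₁| = 6.6448 km/s.
Circular speed at r₂: v₂ = √(μ/r₂) = 12.2726 km/s.
Transfer-orbit speed at r₂: v_a = √[μ(2/r₂ − 1/a_t)] = 7.69273 km/s.
Second burn Δv₂ = |v₂ − v_a| = 4.5799 km/s.
Δv = Δv₁ + Δv₂ = 6.6448 + 4.5799 = 11.22 km/s.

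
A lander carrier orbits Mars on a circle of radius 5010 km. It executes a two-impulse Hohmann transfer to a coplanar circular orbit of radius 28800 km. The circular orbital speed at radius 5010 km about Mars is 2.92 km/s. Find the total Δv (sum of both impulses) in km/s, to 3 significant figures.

Δv = 1.45 km/s

From the circular-orbit relation v² = μ/r at r = 5010 km: μ = v²r = (2.92)² × 5010 = 42717.3 km³/s².
Semi-major axis of the transfer orbit: a_t = (5010 + 28800)/2 = 16905 km.
Circular speed at r₁: v₁ = √(μ/r₁) = √(42717.3/5010) = 2.9200 km/s.
On the transfer ellipse at r₁, v² = μ(2/r − 1/a) gives v_p = √[μ(2/r₁ − 1/a_t)] = 3.8113 km/s.
First burn Δv₁ = |v_p − v₁| = 0.8913 km/s.
At r₂, v₂ = √(μ/r₂) = 1.2179 km/s.
Transfer-orbit speed at r₂: v_a = √[μ(2/r₂ − 1/a_t)] = 0.66300 km/s.
Second burn Δv₂ = |v₂ − v_a| = 0.5549 km/s.
Δv = Δv₁ + Δv₂ = 0.8913 + 0.5549 = 1.446 km/s.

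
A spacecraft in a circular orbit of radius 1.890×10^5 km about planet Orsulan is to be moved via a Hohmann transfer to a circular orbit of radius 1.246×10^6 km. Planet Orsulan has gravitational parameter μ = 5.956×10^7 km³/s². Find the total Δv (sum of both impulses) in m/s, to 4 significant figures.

Δv = 9007 m/s

The Hohmann ellipse has a_t = (r₁ + r₂)/2 = 7.175×10^5 km.
Circular speed at r₁: v₁ = √(μ/r₁) = √(5.956×10^7/1.890×10^5) = 17.7520 km/s.
On the transfer ellipse at r₁, v² = μ(2/r − 1/a) gives v_p = √[μ(2/r₁ − 1/a_t)] = 23.3935 km/s.
First burn Δv₁ = |v_p − v₁| = 5.6415 km/s.
Circular speed at r₂: v₂ = √(μ/r₂) = 6.9138 km/s.
Transfer-orbit speed at r₂: v_a = √[μ(2/r₂ − 1/a_t)] = 3.5484 km/s.
Second burn Δv₂ = |v₂ − v_a| = 3.3654 km/s.
Δv = Δv₁ + Δv₂ = 5.6415 + 3.3654 = 9.007 km/s.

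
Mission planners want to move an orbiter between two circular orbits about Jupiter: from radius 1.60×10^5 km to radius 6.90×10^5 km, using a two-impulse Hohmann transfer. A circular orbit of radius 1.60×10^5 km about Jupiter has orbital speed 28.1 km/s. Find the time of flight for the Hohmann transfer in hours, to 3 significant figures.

t = 21.5 hours

From the circular-orbit relation v² = μ/r at r = 1.60×10^5 km: μ = v²r = (28.1)² × 1.60×10^5 = 1.26338×10^8 km³/s².
Semi-major axis of the transfer orbit: a_t = (1.600×10^5 + 6.900×10^5)/2 = 4.250×10^5 km.
Transfer time t = π√(a_t³/μ) = π√((4.250×10^5)³ / 1.26338×10^8) = 77440 s.
Converting: 77440 s ÷ 3600 s/hour = 21.5 hours.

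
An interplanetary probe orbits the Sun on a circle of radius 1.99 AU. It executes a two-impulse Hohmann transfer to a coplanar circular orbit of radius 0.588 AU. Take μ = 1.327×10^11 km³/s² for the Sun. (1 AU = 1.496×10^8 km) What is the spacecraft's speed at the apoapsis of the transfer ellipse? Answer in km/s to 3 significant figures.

v = 14.3 km/s

In km: r₁ = 1.99 × 1.496×10^8 = 2.97704×10^8 km; r₂ = 0.588 × 1.496×10^8 = 8.79648×10^7 km.
Semi-major axis of the transfer orbit: a_t = (2.97704×10^8 + 8.79648×10^7)/2 = 1.928344×10^8 km.
The apoapsis of the transfer ellipse is at r = 2.97704×10^8 km.
Applying v² = μ(2/r − 1/a_t): v = 14.26 km/s.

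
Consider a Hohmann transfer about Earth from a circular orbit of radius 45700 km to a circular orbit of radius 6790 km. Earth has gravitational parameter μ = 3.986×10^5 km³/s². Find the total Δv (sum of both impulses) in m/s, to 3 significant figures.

Δv = 3900 m/s

Transfer-ellipse semi-major axis a_t = (r₁ + r₂)/2 = (45700 + 6790)/2 = 26245 km.
At r₁ the circular-orbit speed is v₁ = √(μ/r₁) = 2.953 km/s.
On the transfer ellipse at r₁, vis-viva equation gives v_a = √[μ(2/r₁ − 1/a_t)] = 1.502 km/s.
First burn Δv₁ = |v_a − v₁| = 1.451 km/s.
Circular speed at r₂: v₂ = √(μ/r₂) = 7.66185 km/s.
Transfer-orbit speed at r₂: v_p = √[μ(2/r₂ − 1/a_t)] = 10.1104 km/s.
Second burn Δv₂ = |v₂ − v_p| = 2.449 km/s.
Total Δv = Δv₁ + Δv₂ = 3.900 km/s.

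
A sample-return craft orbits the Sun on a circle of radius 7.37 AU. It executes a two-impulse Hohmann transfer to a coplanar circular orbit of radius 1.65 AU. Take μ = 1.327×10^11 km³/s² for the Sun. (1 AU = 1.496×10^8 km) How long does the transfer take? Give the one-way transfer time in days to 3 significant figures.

In km: r₁ = 7.37 × 1.496×10^8 = 1.102552×10^9 km; r₂ = 1.65 × 1.496×10^8 = 2.4684×10^8 km.
Transfer-ellipse semi-major axis a_t = (r₁ + r₂)/2 = (1.102552×10^9 + 2.4684×10^8)/2 = 6.74696×10^8 km.
Transfer time t = π√(a_t³/μ) = π√((6.74696×10^8)³ / 1.327×10^11) = 1.511×10^8 s.
Converting: 1.511×10^8 s ÷ 86400 s/day = 1750 days.

t = 1750 days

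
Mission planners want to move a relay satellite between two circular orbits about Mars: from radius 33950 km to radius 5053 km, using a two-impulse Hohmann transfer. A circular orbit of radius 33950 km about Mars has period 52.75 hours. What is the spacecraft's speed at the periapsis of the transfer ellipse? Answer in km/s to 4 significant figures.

v = 3.842 km/s

From Kepler's third law T² = 4π²r³/μ at r = 33950 km, T = 52.75 hours = 52.75 × 3600 s = 1.899×10^5 s: μ = 4π²r³/T² = 42838.0 km³/s².
Transfer-ellipse semi-major axis a_t = (r₁ + r₂)/2 = (33950 + 5053)/2 = 19501.5 km.
The periapsis of the transfer ellipse is at r = 5053 km.
Applying v² = μ(2/r − 1/a_t): v = 3.842 km/s.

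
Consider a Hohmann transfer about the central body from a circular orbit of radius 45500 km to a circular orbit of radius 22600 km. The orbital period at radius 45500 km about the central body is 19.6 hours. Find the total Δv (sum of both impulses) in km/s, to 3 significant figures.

Δv = 1.65 km/s

From Kepler's third law T² = 4π²r³/μ at r = 45500 km, T = 19.6 hours = 19.6 × 3600 s = 70560 s: μ = 4π²r³/T² = 7.46925×10^5 km³/s².
Semi-major axis of the transfer orbit: a_t = (45500 + 22600)/2 = 34050 km.
Circular speed at r₁: v₁ = √(μ/r₁) = √(7.46925×10^5/45500) = 4.05166 km/s.
Transfer-orbit speed at r₁ (vis-viva equation): v_a = √[μ(2/r₁ − 1/a_t)] = 3.30087 km/s.
First burn Δv₁ = |v_a − v₁| = 0.75079 km/s.
At r₂, v₂ = √(μ/r₂) = 5.748892 km/s.
Transfer-orbit speed at r₂: v_p = √[μ(2/r₂ − 1/a_t)] = 6.645556 km/s.
Second burn Δv₂ = |v₂ − v_p| = 0.89666 km/s.
Δv = Δv₁ + Δv₂ = 0.75079 + 0.89666 = 1.647 km/s.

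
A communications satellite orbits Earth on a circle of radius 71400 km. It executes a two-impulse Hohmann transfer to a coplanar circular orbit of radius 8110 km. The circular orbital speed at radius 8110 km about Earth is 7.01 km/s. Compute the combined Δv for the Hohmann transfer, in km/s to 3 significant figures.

From the circular-orbit relation v² = μ/r at r = 8110 km: μ = v²r = (7.01)² × 8110 = 3.98526×10^5 km³/s².
The Hohmann ellipse has a_t = (r₁ + r₂)/2 = 39755 km.
Circular speed at r₁: v₁ = √(μ/r₁) = √(3.98526×10^5/71400) = 2.36254 km/s.
On the transfer ellipse at r₁, v² = μ(2/r − 1/a) gives v_a = √[μ(2/r₁ − 1/a_t)] = 1.06707 km/s.
First burn Δv₁ = |v_a − v₁| = 1.2955 km/s.
At r₂, v₂ = √(μ/r₂) = 7.0100 km/s.
Transfer-orbit speed at r₂: v_p = √[μ(2/r₂ − 1/a_t)] = 9.3944 km/s.
Second burn Δv₂ = |v₂ − v_p| = 2.3844 km/s.
Δv = Δv₁ + Δv₂ = 1.2955 + 2.3844 = 3.680 km/s.

Δv = 3.68 km/s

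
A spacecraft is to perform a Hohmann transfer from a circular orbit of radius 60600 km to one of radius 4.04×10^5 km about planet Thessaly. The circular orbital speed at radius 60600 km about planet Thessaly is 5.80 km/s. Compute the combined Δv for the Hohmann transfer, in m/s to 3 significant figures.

From the circular-orbit relation v² = μ/r at r = 60600 km: μ = v²r = (5.80)² × 60600 = 2.03858×10^6 km³/s².
Semi-major axis of the transfer orbit: a_t = (60600 + 4.040×10^5)/2 = 2.323×10^5 km.
Circular speed at r₁: v₁ = √(μ/r₁) = √(2.03858×10^6/60600) = 5.800 km/s.
Transfer-orbit speed at r₁ (v² = μ(2/r − 1/a)): v_p = √[μ(2/r₁ − 1/a_t)] = 7.649 km/s.
First burn Δv₁ = |v_p − v₁| = 1.849 km/s.
At r₂, v₂ = √(μ/r₂) = 2.246 km/s.
Transfer-orbit speed at r₂: v_a = √[μ(2/r₂ − 1/a_t)] = 1.147 km/s.
Second burn Δv₂ = |v₂ − v_a| = 1.099 km/s.
Δv = Δv₁ + Δv₂ = 1.849 + 1.099 = 2.948 km/s.

Δv = 2950 m/s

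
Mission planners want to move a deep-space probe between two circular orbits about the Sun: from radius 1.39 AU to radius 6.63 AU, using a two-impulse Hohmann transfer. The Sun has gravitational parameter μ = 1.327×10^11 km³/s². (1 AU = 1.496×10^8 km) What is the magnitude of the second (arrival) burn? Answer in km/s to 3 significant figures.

In km: r₁ = 1.39 × 1.496×10^8 = 2.07944×10^8 km; r₂ = 6.63 × 1.496×10^8 = 9.91848×10^8 km.
Transfer-ellipse semi-major axis a_t = (r₁ + r₂)/2 = (2.07944×10^8 + 9.91848×10^8)/2 = 5.99896×10^8 km.
On the circular orbit at r = 9.91848×10^8 km, v_c = √(μ/r) = 11.567 km/s.
Transfer-orbit speed at the same r (vis-viva, a = a_t): v_t = √[μ(2/r − 1/a_t)] = 6.8100 km/s.
Δv₂ = |v_t − v_c| = |6.8100 − 11.567| = 4.757 km/s.

Δv₂ = 4.76 km/s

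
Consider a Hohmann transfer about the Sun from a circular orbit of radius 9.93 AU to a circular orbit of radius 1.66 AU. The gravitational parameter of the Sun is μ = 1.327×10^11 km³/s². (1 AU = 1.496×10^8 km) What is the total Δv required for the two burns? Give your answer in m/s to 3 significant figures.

Δv = 11500 m/s

In km: r₁ = 9.93 × 1.496×10^8 = 1.485528×10^9 km; r₂ = 1.66 × 1.496×10^8 = 2.48336×10^8 km.
Semi-major axis of the transfer orbit: a_t = (1.485528×10^9 + 2.48336×10^8)/2 = 8.66932×10^8 km.
Circular speed at r₁: v₁ = √(μ/r₁) = √(1.327×10^11/1.485528×10^9) = 9.4514 km/s.
On the transfer ellipse at r₁, v² = μ(2/r − 1/a) gives v_a = √[μ(2/r₁ − 1/a_t)] = 5.0585 km/s.
First burn Δv₁ = |v_a − v₁| = 4.393 km/s.
Circular speed at r₂: v₂ = √(μ/r₂) = 23.1162 km/s.
Transfer-orbit speed at r₂: v_p = √[μ(2/r₂ − 1/a_t)] = 30.2596 km/s.
Second burn Δv₂ = |v₂ − v_p| = 7.143 km/s.
Total Δv = Δv₁ + Δv₂ = 11.54 km/s.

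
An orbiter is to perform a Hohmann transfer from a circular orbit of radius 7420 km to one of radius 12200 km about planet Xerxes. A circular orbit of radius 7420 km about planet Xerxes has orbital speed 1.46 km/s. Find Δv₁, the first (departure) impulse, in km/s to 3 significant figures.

Δv₁ = 0.168 km/s

From the circular-orbit relation v² = μ/r at r = 7420 km: μ = v²r = (1.46)² × 7420 = 15816.5 km³/s².
Semi-major axis of the transfer orbit: a_t = (7420 + 12200)/2 = 9810 km.
Circular speed at r = 7420 km: v_c = √(μ/r) = 1.4600 km/s.
Vis-viva on the transfer ellipse at r = 7420 km gives v_t = √[μ(2/r − 1/a_t)] = 1.6282 km/s.
Δv₁ = |v_t − v_c| = |1.6282 − 1.4600| = 0.1682 km/s.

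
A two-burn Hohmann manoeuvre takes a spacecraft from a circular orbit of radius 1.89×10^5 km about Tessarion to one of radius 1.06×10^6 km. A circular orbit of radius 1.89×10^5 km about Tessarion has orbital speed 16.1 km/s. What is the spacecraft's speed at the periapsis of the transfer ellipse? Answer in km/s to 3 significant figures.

From the circular-orbit relation v² = μ/r at r = 1.89×10^5 km: μ = v²r = (16.1)² × 1.89×10^5 = 4.89907×10^7 km³/s².
Transfer-ellipse semi-major axis a_t = (r₁ + r₂)/2 = (1.890×10^5 + 1.060×10^6)/2 = 6.245×10^5 km.
The periapsis of the transfer ellipse is at r = 1.890×10^5 km.
Applying v² = μ(2/r − 1/a_t): v = 20.98 km/s.

v = 21.0 km/s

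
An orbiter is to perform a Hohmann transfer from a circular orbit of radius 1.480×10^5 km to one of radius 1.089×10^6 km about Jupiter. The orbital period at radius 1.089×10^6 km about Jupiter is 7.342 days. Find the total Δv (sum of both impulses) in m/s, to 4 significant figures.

Δv = 15080 m/s

From Kepler's third law T² = 4π²r³/μ at r = 1.089×10^6 km, T = 7.342 days = 7.342 × 86400 s = 6.343488×10^5 s: μ = 4π²r³/T² = 1.26703×10^8 km³/s².
The Hohmann ellipse has a_t = (r₁ + r₂)/2 = 6.185×10^5 km.
Circular speed at r₁: v₁ = √(μ/r₁) = √(1.26703×10^8/1.480×10^5) = 29.2592 km/s.
Transfer-orbit speed at r₁ (vis-viva equation): v_p = √[μ(2/r₁ − 1/a_t)] = 38.8246 km/s.
First burn Δv₁ = |v_p − v₁| = 9.5654 km/s.
Circular speed at r₂: v₂ = √(μ/r₂) = 10.78648 km/s.
Transfer-orbit speed at r₂: v_a = √[μ(2/r₂ − 1/a_t)] = 5.276435 km/s.
Second burn Δv₂ = |v₂ − v_a| = 5.5100 km/s.
Total Δv = Δv₁ + Δv₂ = 15.08 km/s.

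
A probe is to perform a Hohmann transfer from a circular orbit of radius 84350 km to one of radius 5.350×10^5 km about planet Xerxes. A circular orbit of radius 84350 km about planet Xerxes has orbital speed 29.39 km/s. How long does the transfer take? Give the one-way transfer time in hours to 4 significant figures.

From the circular-orbit relation v² = μ/r at r = 84350 km: μ = v²r = (29.39)² × 84350 = 7.28592×10^7 km³/s².
Semi-major axis of the transfer orbit: a_t = (84350 + 5.350×10^5)/2 = 3.09675×10^5 km.
Half the transfer-orbit period gives t = π√(a_t³/μ) = 63430 s.
Converting: 63430 s ÷ 3600 s/hour = 17.62 hours.

t = 17.62 hours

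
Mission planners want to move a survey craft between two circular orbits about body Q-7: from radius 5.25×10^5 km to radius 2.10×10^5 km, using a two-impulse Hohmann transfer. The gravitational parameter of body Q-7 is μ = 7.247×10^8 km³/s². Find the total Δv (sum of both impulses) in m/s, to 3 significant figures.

Δv = 20500 m/s

Semi-major axis of the transfer orbit: a_t = (5.250×10^5 + 2.100×10^5)/2 = 3.675×10^5 km.
Circular speed at r₁: v₁ = √(μ/r₁) = √(7.247×10^8/5.250×10^5) = 37.153 km/s.
Transfer-orbit speed at r₁ (vis-viva equation): v_a = √[μ(2/r₁ − 1/a_t)] = 28.085 km/s.
First burn Δv₁ = |v_a − v₁| = 9.068 km/s.
At r₂, v₂ = √(μ/r₂) = 58.74 km/s.
Transfer-orbit speed at r₂: v_p = √[μ(2/r₂ − 1/a_t)] = 70.21 km/s.
Second burn Δv₂ = |v₂ − v_p| = 11.47 km/s.
Δv = Δv₁ + Δv₂ = 9.068 + 11.47 = 20.54 km/s.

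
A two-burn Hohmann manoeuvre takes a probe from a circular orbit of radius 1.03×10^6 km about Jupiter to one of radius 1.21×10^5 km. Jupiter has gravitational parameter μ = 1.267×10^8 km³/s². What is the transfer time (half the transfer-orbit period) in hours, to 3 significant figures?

t = 33.8 hours

Semi-major axis of the transfer orbit: a_t = (1.030×10^6 + 1.210×10^5)/2 = 5.755×10^5 km.
Half the transfer-orbit period gives t = π√(a_t³/μ) = 1.2185×10^5 s.
Converting: 1.2185×10^5 s ÷ 3600 s/hour = 33.8 hours.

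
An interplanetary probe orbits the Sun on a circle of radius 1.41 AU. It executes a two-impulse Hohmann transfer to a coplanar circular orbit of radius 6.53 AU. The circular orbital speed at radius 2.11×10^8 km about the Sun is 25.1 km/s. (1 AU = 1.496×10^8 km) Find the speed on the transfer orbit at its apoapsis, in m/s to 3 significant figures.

From the circular-orbit relation v² = μ/r at r = 2.11×10^8 km: μ = v²r = (25.1)² × 2.11×10^8 = 1.32932×10^11 km³/s².
In km: r₁ = 1.41 × 1.496×10^8 = 2.10936×10^8 km; r₂ = 6.53 × 1.496×10^8 = 9.76888×10^8 km.
Semi-major axis of the transfer orbit: a_t = (2.10936×10^8 + 9.76888×10^8)/2 = 5.93912×10^8 km.
At apoapsis, r = 9.76888×10^8 km.
From the vis-viva equation, v = √[μ(2/r − 1/a_t)] = 6.952 km/s.

v = 6950 m/s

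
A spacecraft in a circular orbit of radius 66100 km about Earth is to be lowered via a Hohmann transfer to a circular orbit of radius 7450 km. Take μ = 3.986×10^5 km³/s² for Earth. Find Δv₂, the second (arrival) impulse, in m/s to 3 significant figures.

Δv₂ = 2490 m/s

The Hohmann ellipse has a_t = (r₁ + r₂)/2 = 36775 km.
Circular speed at r = 7450 km: v_c = √(μ/r) = 7.315 km/s.
Transfer-orbit speed at the same r (vis-viva, a = a_t): v_t = √[μ(2/r − 1/a_t)] = 9.807 km/s.
Δv₂ = |v_t − v_c| = |9.807 − 7.315| = 2.492 km/s.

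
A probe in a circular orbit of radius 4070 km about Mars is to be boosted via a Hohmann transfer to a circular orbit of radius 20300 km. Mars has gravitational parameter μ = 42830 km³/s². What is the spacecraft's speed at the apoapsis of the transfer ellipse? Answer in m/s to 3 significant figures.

v = 839 m/s

The Hohmann ellipse has a_t = (r₁ + r₂)/2 = 12185 km.
At apoapsis, r = 20300 km.
Vis-viva: v = √[μ(2/r − 1/a_t)] = √[42830 × (2/20300 − 1/12185)] = 0.8395 km/s.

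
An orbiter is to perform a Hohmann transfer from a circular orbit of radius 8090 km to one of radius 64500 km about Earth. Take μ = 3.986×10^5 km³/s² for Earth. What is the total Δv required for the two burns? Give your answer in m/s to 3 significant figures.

The Hohmann ellipse has a_t = (r₁ + r₂)/2 = 36295 km.
At r₁ the circular-orbit speed is v₁ = √(μ/r₁) = 7.019 km/s.
On the transfer ellipse at r₁, vis-viva gives v_p = √[μ(2/r₁ − 1/a_t)] = 9.357 km/s.
First burn Δv₁ = |v_p − v₁| = 2.338 km/s.
At r₂, v₂ = √(μ/r₂) = 2.486 km/s.
Transfer-orbit speed at r₂: v_a = √[μ(2/r₂ − 1/a_t)] = 1.174 km/s.
Second burn Δv₂ = |v₂ − v_a| = 1.312 km/s.
Total Δv = Δv₁ + Δv₂ = 3.650 km/s.

Δv = 3650 m/s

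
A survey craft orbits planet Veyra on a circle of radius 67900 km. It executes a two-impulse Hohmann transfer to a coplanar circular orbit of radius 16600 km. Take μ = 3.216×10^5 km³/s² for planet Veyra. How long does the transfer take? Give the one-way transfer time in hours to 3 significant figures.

The Hohmann ellipse has a_t = (r₁ + r₂)/2 = 42250 km.
Transfer time t = π√(a_t³/μ) = π√((42250)³ / 3.216×10^5) = 48110 s.
Converting: 48110 s ÷ 3600 s/hour = 13.4 hours.

t = 13.4 hours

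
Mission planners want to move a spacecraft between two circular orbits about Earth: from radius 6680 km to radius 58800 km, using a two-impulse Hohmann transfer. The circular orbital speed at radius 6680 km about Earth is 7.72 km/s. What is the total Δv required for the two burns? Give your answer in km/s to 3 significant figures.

From the circular-orbit relation v² = μ/r at r = 6680 km: μ = v²r = (7.72)² × 6680 = 3.98117×10^5 km³/s².
The Hohmann ellipse has a_t = (r₁ + r₂)/2 = 32740 km.
Circular speed at r₁: v₁ = √(μ/r₁) = √(3.98117×10^5/6680) = 7.7200 km/s.
Transfer-orbit speed at r₁ (vis-viva): v_p = √[μ(2/r₁ − 1/a_t)] = 10.346 km/s.
First burn Δv₁ = |v_p − v₁| = 2.626 km/s.
At r₂, v₂ = √(μ/r₂) = 2.602 km/s.
Transfer-orbit speed at r₂: v_a = √[μ(2/r₂ − 1/a_t)] = 1.175 km/s.
Second burn Δv₂ = |v₂ − v_a| = 1.427 km/s.
Total Δv = Δv₁ + Δv₂ = 4.053 km/s.

Δv = 4.05 km/s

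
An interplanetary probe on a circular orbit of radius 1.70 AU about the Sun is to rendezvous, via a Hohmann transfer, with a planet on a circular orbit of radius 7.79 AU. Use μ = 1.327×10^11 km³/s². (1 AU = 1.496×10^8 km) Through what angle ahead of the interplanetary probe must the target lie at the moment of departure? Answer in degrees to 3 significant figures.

φ = 94.4°

In km: r₁ = 1.70 × 1.496×10^8 = 2.5432×10^8 km; r₂ = 7.79 × 1.496×10^8 = 1.165384×10^9 km.
Transfer-ellipse semi-major axis a_t = (r₁ + r₂)/2 = (2.5432×10^8 + 1.165384×10^9)/2 = 7.09852×10^8 km.
Transfer time t = π√(a_t³/μ) = 1.631×10^8 s.
The target's mean motion on its circular orbit is ω₂ = √(μ/r₂³) = 9.157×10^-9 rad/s.
Angle swept by the target during transfer: ω₂·t = 1.4935 rad = 85.57°.
The interplanetary probe traverses 180° on the transfer ellipse, so the target must lead by 180° − 85.57° = 94.4°.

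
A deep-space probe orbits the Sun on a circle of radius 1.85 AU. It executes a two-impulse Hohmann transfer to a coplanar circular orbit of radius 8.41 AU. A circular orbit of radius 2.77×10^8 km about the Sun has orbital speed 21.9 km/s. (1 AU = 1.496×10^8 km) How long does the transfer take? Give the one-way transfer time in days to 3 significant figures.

t = 2120 days

From the circular-orbit relation v² = μ/r at r = 2.77×10^8 km: μ = v²r = (21.9)² × 2.77×10^8 = 1.32852×10^11 km³/s².
In km: r₁ = 1.85 × 1.496×10^8 = 2.7676×10^8 km; r₂ = 8.41 × 1.496×10^8 = 1.258136×10^9 km.
Transfer-ellipse semi-major axis a_t = (r₁ + r₂)/2 = (2.7676×10^8 + 1.258136×10^9)/2 = 7.67448×10^8 km.
By Kepler's third law the transfer-orbit period is T = 2π√(a_t³/μ), so t = T/2 = 1.832×10^8 s.
Converting: 1.832×10^8 s ÷ 86400 s/day = 2120 days.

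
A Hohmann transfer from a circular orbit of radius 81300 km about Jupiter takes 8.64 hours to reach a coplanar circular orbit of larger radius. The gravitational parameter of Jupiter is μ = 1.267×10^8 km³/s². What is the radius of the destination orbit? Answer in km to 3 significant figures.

r₂ = 3.82×10^5 km

Transfer time t = 8.64 hours = 31104 s, and t = π√(a_t³/μ).
So a_t = (μ t²/π²)^(1/3) = (1.267×10^8 × (31104)² / π²)^(1/3) = 2.3158×10^5 km.
Since a_t = (r₁ + r₂)/2, r₂ = 2a_t − r₁ = 2×2.3158×10^5 − 81300 = 3.8186×10^5 km.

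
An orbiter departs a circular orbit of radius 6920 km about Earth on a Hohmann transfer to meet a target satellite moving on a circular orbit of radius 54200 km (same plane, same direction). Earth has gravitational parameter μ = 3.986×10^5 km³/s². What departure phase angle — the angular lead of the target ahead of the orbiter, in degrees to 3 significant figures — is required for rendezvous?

φ = 104°

Transfer-ellipse semi-major axis a_t = (r₁ + r₂)/2 = (6920 + 54200)/2 = 30560 km.
Transfer time t = π√(a_t³/μ) = 26583 s.
The target's mean motion on its circular orbit is ω₂ = √(μ/r₂³) = 5.0035×10^-5 rad/s.
Angle swept by the target during transfer: ω₂·t = 1.3301 rad = 76.21°.
Arrival is 180° from departure on the ellipse, so φ = 180° − 76.21° = 104°.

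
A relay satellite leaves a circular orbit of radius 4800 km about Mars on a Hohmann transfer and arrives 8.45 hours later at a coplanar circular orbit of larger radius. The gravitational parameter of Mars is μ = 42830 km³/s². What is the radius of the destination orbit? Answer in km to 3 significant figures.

Transfer time t = 8.45 hours = 30420 s, and t = π√(a_t³/μ).
So a_t = (μ t²/π²)^(1/3) = (42830 × (30420)² / π²)^(1/3) = 15895 km.
Since a_t = (r₁ + r₂)/2, r₂ = 2a_t − r₁ = 2×15895 − 4800 = 26990 km.

r₂ = 27000 km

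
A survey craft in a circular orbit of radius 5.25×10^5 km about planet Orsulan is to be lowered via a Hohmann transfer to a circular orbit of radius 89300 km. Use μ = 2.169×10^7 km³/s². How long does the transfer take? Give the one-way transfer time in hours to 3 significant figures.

Semi-major axis of the transfer orbit: a_t = (5.250×10^5 + 89300)/2 = 3.0715×10^5 km.
Transfer time t = π√(a_t³/μ) = π√((3.0715×10^5)³ / 2.169×10^7) = 1.148×10^5 s.
Converting: 1.148×10^5 s ÷ 3600 s/hour = 31.9 hours.

t = 31.9 hours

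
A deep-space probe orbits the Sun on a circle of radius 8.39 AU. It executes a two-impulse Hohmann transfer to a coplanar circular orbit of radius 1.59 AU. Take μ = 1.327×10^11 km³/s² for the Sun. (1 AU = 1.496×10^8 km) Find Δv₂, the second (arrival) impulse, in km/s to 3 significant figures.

Δv₂ = 7.01 km/s

In km: r₁ = 8.39 × 1.496×10^8 = 1.255144×10^9 km; r₂ = 1.59 × 1.496×10^8 = 2.37864×10^8 km.
Transfer-ellipse semi-major axis a_t = (r₁ + r₂)/2 = (1.255144×10^9 + 2.37864×10^8)/2 = 7.46504×10^8 km.
On the circular orbit at r = 2.37864×10^8 km, v_c = √(μ/r) = 23.620 km/s.
Transfer-orbit speed at the same r (vis-viva, a = a_t): v_t = √[μ(2/r − 1/a_t)] = 30.627 km/s.
Δv₂ = |v_t − v_c| = |30.627 − 23.620| = 7.007 km/s.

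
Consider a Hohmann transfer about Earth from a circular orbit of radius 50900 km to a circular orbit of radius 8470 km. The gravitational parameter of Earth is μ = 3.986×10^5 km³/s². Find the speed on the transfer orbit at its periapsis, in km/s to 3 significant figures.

v = 8.98 km/s

Transfer-ellipse semi-major axis a_t = (r₁ + r₂)/2 = (50900 + 8470)/2 = 29685 km.
At periapsis, r = 8470 km.
Vis-viva: v = √[μ(2/r − 1/a_t)] = √[3.986×10^5 × (2/8470 − 1/29685)] = 8.983 km/s.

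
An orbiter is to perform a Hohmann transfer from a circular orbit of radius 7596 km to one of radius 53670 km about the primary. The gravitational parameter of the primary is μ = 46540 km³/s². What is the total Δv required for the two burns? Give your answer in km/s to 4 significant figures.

Transfer-ellipse semi-major axis a_t = (r₁ + r₂)/2 = (7596 + 53670)/2 = 30633 km.
At r₁ the circular-orbit speed is v₁ = √(μ/r₁) = 2.4753 km/s.
On the transfer ellipse at r₁, vis-viva gives v_p = √[μ(2/r₁ − 1/a_t)] = 3.2764 km/s.
First burn Δv₁ = |v_p − v₁| = 0.8011 km/s.
Circular speed at r₂: v₂ = √(μ/r₂) = 0.9312 km/s.
Transfer-orbit speed at r₂: v_a = √[μ(2/r₂ − 1/a_t)] = 0.4637 km/s.
Second burn Δv₂ = |v₂ − v_a| = 0.4675 km/s.
Δv = Δv₁ + Δv₂ = 0.8011 + 0.4675 = 1.269 km/s.

Δv = 1.269 km/s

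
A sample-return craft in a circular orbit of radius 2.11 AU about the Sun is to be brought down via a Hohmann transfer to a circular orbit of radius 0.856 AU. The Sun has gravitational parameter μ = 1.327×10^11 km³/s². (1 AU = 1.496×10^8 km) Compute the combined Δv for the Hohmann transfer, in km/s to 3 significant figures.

In km: r₁ = 2.11 × 1.496×10^8 = 3.15656×10^8 km; r₂ = 0.856 × 1.496×10^8 = 1.280576×10^8 km.
Transfer-ellipse semi-major axis a_t = (r₁ + r₂)/2 = (3.15656×10^8 + 1.280576×10^8)/2 = 2.218568×10^8 km.
Circular speed at r₁: v₁ = √(μ/r₁) = √(1.327×10^11/3.15656×10^8) = 20.5035 km/s.
On the transfer ellipse at r₁, vis-viva gives v_a = √[μ(2/r₁ − 1/a_t)] = 15.5774 km/s.
First burn Δv₁ = |v_a − v₁| = 4.926 km/s.
Circular speed at r₂: v₂ = √(μ/r₂) = 32.191 km/s.
Transfer-orbit speed at r₂: v_p = √[μ(2/r₂ − 1/a_t)] = 38.398 km/s.
Second burn Δv₂ = |v₂ − v_p| = 6.207 km/s.
Total Δv = Δv₁ + Δv₂ = 11.13 km/s.

Δv = 11.1 km/s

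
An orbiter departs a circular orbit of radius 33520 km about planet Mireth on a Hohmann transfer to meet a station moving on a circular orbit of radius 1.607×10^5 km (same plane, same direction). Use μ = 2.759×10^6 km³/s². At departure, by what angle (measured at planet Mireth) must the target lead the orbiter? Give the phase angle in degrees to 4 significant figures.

Transfer-ellipse semi-major axis a_t = (r₁ + r₂)/2 = (33520 + 1.607×10^5)/2 = 97110 km.
Transfer time t = π√(a_t³/μ) = 57236 s.
Target angular speed ω₂ = √(μ/r₂³) = 2.5784×10^-5 rad/s.
Angle swept by the target during transfer: ω₂·t = 1.4758 rad = 84.56°.
The orbiter traverses 180° on the transfer ellipse, so the target must lead by 180° − 84.56° = 95.44°.

φ = 95.44°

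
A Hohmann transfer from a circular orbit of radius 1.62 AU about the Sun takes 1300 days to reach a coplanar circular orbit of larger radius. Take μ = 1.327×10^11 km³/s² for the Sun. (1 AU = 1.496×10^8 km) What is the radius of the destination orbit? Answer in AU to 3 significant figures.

r₂ = 5.78 AU

In km: r₁ = 1.62 × 1.496×10^8 = 2.42352×10^8 km.
Transfer time t = 1300 days = 1.1232×10^8 s, and t = π√(a_t³/μ).
So a_t = (μ t²/π²)^(1/3) = (1.327×10^11 × (1.1232×10^8)² / π²)^(1/3) = 5.5356×10^8 km.
Since a_t = (r₁ + r₂)/2, r₂ = 2a_t − r₁ = 2×5.5356×10^8 − 2.42352×10^8 = 8.64768×10^8 km.
In AU: r₂ = 8.64768×10^8 / 1.496×10^8 = 5.78 AU.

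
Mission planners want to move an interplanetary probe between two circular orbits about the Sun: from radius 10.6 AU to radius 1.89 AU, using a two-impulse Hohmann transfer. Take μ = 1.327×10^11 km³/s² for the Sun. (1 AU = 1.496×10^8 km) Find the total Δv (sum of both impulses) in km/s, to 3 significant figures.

Δv = 10.7 km/s

In km: r₁ = 10.6 × 1.496×10^8 = 1.58576×10^9 km; r₂ = 1.89 × 1.496×10^8 = 2.82744×10^8 km.
Transfer-ellipse semi-major axis a_t = (r₁ + r₂)/2 = (1.58576×10^9 + 2.82744×10^8)/2 = 9.34252×10^8 km.
At r₁ the circular-orbit speed is v₁ = √(μ/r₁) = 9.1478 km/s.
Transfer-orbit speed at r₁ (vis-viva equation): v_a = √[μ(2/r₁ − 1/a_t)] = 5.0325 km/s.
First burn Δv₁ = |v_a − v₁| = 4.1153 km/s.
Circular speed at r₂: v₂ = √(μ/r₂) = 21.6640 km/s.
Transfer-orbit speed at r₂: v_p = √[μ(2/r₂ − 1/a_t)] = 28.2244 km/s.
Second burn Δv₂ = |v₂ − v_p| = 6.5604 km/s.
Total Δv = Δv₁ + Δv₂ = 10.68 km/s.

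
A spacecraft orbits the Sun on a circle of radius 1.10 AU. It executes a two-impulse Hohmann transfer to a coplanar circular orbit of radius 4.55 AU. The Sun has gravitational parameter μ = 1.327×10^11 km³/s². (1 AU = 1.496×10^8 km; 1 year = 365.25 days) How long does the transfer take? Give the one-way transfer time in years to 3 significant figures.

In km: r₁ = 1.10 × 1.496×10^8 = 1.6456×10^8 km; r₂ = 4.55 × 1.496×10^8 = 6.8068×10^8 km.
Semi-major axis of the transfer orbit: a_t = (1.6456×10^8 + 6.8068×10^8)/2 = 4.2262×10^8 km.
By Kepler's third law the transfer-orbit period is T = 2π√(a_t³/μ), so t = T/2 = 7.493×10^7 s.
Converting: 7.493×10^7 s ÷ 3.15576×10^7 s/year (365.25 × 86400) = 2.37 years.

t = 2.37 years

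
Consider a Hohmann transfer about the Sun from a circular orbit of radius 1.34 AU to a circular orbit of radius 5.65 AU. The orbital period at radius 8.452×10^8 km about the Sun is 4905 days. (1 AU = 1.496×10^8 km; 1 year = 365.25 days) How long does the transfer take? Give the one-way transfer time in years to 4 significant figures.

t = 3.267 years

From Kepler's third law T² = 4π²r³/μ at r = 8.452×10^8 km, T = 4905 days = 4905 × 86400 s = 4.23792×10^8 s: μ = 4π²r³/T² = 1.32719×10^11 km³/s².
In km: r₁ = 1.34 × 1.496×10^8 = 2.00464×10^8 km; r₂ = 5.65 × 1.496×10^8 = 8.4524×10^8 km.
Semi-major axis of the transfer orbit: a_t = (2.00464×10^8 + 8.4524×10^8)/2 = 5.22852×10^8 km.
By Kepler's third law the transfer-orbit period is T = 2π√(a_t³/μ), so t = T/2 = 1.031×10^8 s.
Converting: 1.031×10^8 s ÷ 3.15576×10^7 s/year (365.25 × 86400) = 3.267 years.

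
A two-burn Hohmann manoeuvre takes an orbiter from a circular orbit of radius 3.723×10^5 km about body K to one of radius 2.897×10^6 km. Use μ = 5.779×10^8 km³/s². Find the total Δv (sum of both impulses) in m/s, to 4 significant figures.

Δv = 20430 m/s

Semi-major axis of the transfer orbit: a_t = (3.723×10^5 + 2.897×10^6)/2 = 1.63465×10^6 km.
Circular speed at r₁: v₁ = √(μ/r₁) = √(5.779×10^8/3.723×10^5) = 39.40 km/s.
Transfer-orbit speed at r₁ (v² = μ(2/r − 1/a)): v_p = √[μ(2/r₁ − 1/a_t)] = 52.45 km/s.
First burn Δv₁ = |v_p − v₁| = 13.05 km/s.
At r₂, v₂ = √(μ/r₂) = 14.1238 km/s.
Transfer-orbit speed at r₂: v_a = √[μ(2/r₂ − 1/a_t)] = 6.74041 km/s.
Second burn Δv₂ = |v₂ − v_a| = 7.383 km/s.
Δv = Δv₁ + Δv₂ = 13.05 + 7.383 = 20.43 km/s.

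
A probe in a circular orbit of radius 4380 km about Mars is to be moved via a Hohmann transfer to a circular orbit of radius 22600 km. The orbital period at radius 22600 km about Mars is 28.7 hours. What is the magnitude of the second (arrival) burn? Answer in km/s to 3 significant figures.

Δv₂ = 0.591 km/s

From Kepler's third law T² = 4π²r³/μ at r = 22600 km, T = 28.7 hours = 28.7 × 3600 s = 1.0332×10^5 s: μ = 4π²r³/T² = 42689.0 km³/s².
Semi-major axis of the transfer orbit: a_t = (4380 + 22600)/2 = 13490 km.
On the circular orbit at r = 22600 km, v_c = √(μ/r) = 1.37437 km/s.
Transfer-orbit speed at the same r (vis-viva, a = a_t): v_t = √[μ(2/r − 1/a_t)] = 0.783132 km/s.
Δv₂ = |v_t − v_c| = |0.783132 − 1.37437| = 0.5912 km/s.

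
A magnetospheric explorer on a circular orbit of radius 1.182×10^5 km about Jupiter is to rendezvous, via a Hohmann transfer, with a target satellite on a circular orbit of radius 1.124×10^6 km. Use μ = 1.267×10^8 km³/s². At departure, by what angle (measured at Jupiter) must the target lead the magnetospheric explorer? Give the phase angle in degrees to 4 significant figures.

The Hohmann ellipse has a_t = (r₁ + r₂)/2 = 6.211×10^5 km.
The half-period of the transfer ellipse is t = π√(a_t³/μ) = 1.3662×10^5 s.
The target's mean motion on its circular orbit is ω₂ = √(μ/r₂³) = 9.4458×10^-6 rad/s.
Angle swept by the target during transfer: ω₂·t = 1.2905 rad = 73.94°.
The magnetospheric explorer traverses 180° on the transfer ellipse, so the target must lead by 180° − 73.94° = 106.1°.

φ = 106.1°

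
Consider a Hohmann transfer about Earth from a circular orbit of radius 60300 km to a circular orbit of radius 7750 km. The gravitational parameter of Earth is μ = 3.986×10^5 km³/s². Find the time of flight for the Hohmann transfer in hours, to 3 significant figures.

Transfer-ellipse semi-major axis a_t = (r₁ + r₂)/2 = (60300 + 7750)/2 = 34025 km.
Half the transfer-orbit period gives t = π√(a_t³/μ) = 31230.5 s.
Converting: 31230.5 s ÷ 3600 s/hour = 8.68 hours.

t = 8.68 hours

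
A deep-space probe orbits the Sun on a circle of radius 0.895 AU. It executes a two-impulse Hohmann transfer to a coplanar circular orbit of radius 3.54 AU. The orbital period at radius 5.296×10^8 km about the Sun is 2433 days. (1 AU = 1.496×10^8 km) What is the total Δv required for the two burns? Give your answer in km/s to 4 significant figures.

Δv = 14.07 km/s

From Kepler's third law T² = 4π²r³/μ at r = 5.296×10^8 km, T = 2433 days = 2433 × 86400 s = 2.102112×10^8 s: μ = 4π²r³/T² = 1.32706×10^11 km³/s².
In km: r₁ = 0.895 × 1.496×10^8 = 1.33892×10^8 km; r₂ = 3.54 × 1.496×10^8 = 5.29584×10^8 km.
The Hohmann ellipse has a_t = (r₁ + r₂)/2 = 3.31738×10^8 km.
At r₁ the circular-orbit speed is v₁ = √(μ/r₁) = 31.4825 km/s.
On the transfer ellipse at r₁, vis-viva equation gives v_p = √[μ(2/r₁ − 1/a_t)] = 39.7776 km/s.
First burn Δv₁ = |v_p − v₁| = 8.295 km/s.
At r₂, v₂ = √(μ/r₂) = 15.830 km/s.
Transfer-orbit speed at r₂: v_a = √[μ(2/r₂ − 1/a_t)] = 10.057 km/s.
Second burn Δv₂ = |v₂ − v_a| = 5.773 km/s.
Total Δv = Δv₁ + Δv₂ = 14.07 km/s.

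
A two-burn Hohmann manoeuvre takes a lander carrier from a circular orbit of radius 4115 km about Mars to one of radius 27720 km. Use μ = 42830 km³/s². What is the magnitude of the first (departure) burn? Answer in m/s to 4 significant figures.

Δv₁ = 1031 m/s

Semi-major axis of the transfer orbit: a_t = (4115 + 27720)/2 = 15917.5 km.
Circular speed at r = 4115 km: v_c = √(μ/r) = 3.226 km/s.
Transfer-orbit speed at the same r (vis-viva, a = a_t): v_t = √[μ(2/r − 1/a_t)] = 4.257 km/s.
Δv₁ = |v_t − v_c| = |4.257 − 3.226| = 1.031 km/s.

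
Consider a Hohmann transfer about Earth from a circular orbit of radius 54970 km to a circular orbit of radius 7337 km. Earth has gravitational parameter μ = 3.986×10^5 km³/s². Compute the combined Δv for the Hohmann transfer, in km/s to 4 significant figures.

Δv = 3.806 km/s

Semi-major axis of the transfer orbit: a_t = (54970 + 7337)/2 = 31153.5 km.
At r₁ the circular-orbit speed is v₁ = √(μ/r₁) = 2.693 km/s.
Transfer-orbit speed at r₁ (vis-viva equation): v_a = √[μ(2/r₁ − 1/a_t)] = 1.307 km/s.
First burn Δv₁ = |v_a − v₁| = 1.386 km/s.
Circular speed at r₂: v₂ = √(μ/r₂) = 7.371 km/s.
Transfer-orbit speed at r₂: v_p = √[μ(2/r₂ − 1/a_t)] = 9.791 km/s.
Second burn Δv₂ = |v₂ − v_p| = 2.420 km/s.
Total Δv = Δv₁ + Δv₂ = 3.806 km/s.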